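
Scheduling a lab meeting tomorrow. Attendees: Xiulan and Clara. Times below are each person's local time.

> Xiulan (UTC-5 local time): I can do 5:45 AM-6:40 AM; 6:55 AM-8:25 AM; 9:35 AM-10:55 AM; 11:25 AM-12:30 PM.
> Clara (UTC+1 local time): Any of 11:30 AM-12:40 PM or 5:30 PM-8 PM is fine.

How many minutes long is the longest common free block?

Xiulan in UTC: 10:45-11:40, 11:55-13:25, 14:35-15:55, 16:25-17:30 (add 5h to convert from UTC-5).
Clara in UTC: 10:30-11:40, 16:30-19:00 (subtract 1h to convert from UTC+1).
Xiulan ∩ Clara: 10:45-11:40, 16:30-17:30.
The longest is 16:30-17:30 at 60 minutes.

60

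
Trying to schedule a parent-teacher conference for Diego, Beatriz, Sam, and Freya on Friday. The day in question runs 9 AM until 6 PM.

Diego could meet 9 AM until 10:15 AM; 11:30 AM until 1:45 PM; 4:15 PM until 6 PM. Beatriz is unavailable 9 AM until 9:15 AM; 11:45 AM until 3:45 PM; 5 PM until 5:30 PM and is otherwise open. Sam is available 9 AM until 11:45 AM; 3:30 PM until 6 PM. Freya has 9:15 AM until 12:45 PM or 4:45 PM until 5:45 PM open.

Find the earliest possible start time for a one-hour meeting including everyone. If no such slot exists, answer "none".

09:15

Diego free: 09:00-10:15, 11:30-13:45, 16:15-18:00.
Beatriz free: 09:15-11:45, 15:45-17:00, 17:30-18:00 (invert busy blocks within the working day).
Sam free: 09:00-11:45, 15:30-18:00.
Freya free: 09:15-12:45, 16:45-17:45.
Diego ∩ Beatriz: 09:15-10:15, 11:30-11:45, 16:15-17:00, 17:30-18:00.
Diego ∩ Beatriz ∩ Sam: 09:15-10:15, 11:30-11:45, 16:15-17:00, 17:30-18:00.
Diego ∩ Beatriz ∩ Sam ∩ Freya: 09:15-10:15, 11:30-11:45, 16:45-17:00, 17:30-17:45.
The first common window of at least 60 minutes is 09:15-10:15, so the earliest start is 09:15.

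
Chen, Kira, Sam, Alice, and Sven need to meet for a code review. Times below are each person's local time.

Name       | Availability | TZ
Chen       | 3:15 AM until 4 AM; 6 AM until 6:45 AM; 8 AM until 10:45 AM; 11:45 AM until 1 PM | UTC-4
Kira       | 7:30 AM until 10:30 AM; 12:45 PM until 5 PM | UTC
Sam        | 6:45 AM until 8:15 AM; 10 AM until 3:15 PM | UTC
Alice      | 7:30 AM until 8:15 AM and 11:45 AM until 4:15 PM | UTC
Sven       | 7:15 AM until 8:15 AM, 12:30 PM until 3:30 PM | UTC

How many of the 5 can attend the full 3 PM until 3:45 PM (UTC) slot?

2

Chen in UTC: 07:15-08:00, 10:00-10:45, 12:00-14:45, 15:45-17:00 (add 4h to convert from UTC-4).
Kira in UTC: 07:30-10:30, 12:45-17:00.
Sam in UTC: 06:45-08:15, 10:00-15:15.
Alice in UTC: 07:30-08:15, 11:45-16:15.
Sven in UTC: 07:15-08:15, 12:30-15:30.
Kira and Alice can make the full 15:00-15:45 slot — that's 2.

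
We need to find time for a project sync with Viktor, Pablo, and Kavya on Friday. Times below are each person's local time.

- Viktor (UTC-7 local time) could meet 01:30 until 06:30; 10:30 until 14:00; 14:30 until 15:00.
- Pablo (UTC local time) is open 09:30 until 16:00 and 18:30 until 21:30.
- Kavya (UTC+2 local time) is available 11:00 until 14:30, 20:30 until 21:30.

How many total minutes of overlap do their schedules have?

Viktor in UTC: 08:30-13:30, 17:30-21:00, 21:30-22:00 (add 7h to convert from UTC-7).
Pablo in UTC: 09:30-16:00, 18:30-21:30.
Kavya in UTC: 09:00-12:30, 18:30-19:30 (subtract 2h to convert from UTC+2).
Viktor ∩ Pablo: 09:30-13:30, 18:30-21:00.
Viktor ∩ Pablo ∩ Kavya: 09:30-12:30, 18:30-19:30.
So the common availability across everyone is 09:30-12:30, 18:30-19:30.
Summing the common windows: 180 + 60 = 240 minutes.

240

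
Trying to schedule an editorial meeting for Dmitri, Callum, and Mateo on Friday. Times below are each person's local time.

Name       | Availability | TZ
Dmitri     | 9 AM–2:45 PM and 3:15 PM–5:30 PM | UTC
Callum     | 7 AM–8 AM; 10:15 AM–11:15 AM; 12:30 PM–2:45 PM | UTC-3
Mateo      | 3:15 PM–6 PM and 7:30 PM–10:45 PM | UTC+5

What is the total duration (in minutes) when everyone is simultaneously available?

Dmitri in UTC: 09:00-14:45, 15:15-17:30.
Callum in UTC: 10:00-11:00, 13:15-14:15, 15:30-17:45 (add 3h to convert from UTC-3).
Mateo in UTC: 10:15-13:00, 14:30-17:45 (subtract 5h to convert from UTC+5).
Dmitri ∩ Callum: 10:00-11:00, 13:15-14:15, 15:30-17:30.
Dmitri ∩ Callum ∩ Mateo: 10:15-11:00, 15:30-17:30.
Summing the common windows: 45 + 120 = 165 minutes.

165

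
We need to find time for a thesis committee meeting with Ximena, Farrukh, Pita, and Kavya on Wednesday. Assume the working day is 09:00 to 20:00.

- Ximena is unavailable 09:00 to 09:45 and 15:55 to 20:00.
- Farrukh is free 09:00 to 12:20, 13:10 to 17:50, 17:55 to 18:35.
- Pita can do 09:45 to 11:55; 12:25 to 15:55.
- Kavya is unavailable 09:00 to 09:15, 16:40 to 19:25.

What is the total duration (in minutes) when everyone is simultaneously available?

Ximena free: 09:45-15:55 (invert busy blocks within the working day).
Farrukh free: 09:00-12:20, 13:10-17:50, 17:55-18:35.
Pita free: 09:45-11:55, 12:25-15:55.
Kavya free: 09:15-16:40, 19:25-20:00 (invert busy blocks within the working day).
Ximena ∩ Farrukh: 09:45-12:20, 13:10-15:55.
Ximena ∩ Farrukh ∩ Pita: 09:45-11:55, 13:10-15:55.
Ximena ∩ Farrukh ∩ Pita ∩ Kavya: 09:45-11:55, 13:10-15:55.
Those are the intersection windows.
Summing the common windows: 130 + 165 = 295 minutes.

295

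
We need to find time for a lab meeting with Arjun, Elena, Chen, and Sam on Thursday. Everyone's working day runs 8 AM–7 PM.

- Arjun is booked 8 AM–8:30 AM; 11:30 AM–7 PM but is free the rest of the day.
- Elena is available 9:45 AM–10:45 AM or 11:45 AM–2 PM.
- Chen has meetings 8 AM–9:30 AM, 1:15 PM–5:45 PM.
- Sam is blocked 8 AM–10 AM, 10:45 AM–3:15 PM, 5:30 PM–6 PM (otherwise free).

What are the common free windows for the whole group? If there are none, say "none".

Arjun free: 08:30-11:30 (invert busy blocks within the working day).
Elena free: 09:45-10:45, 11:45-14:00.
Chen free: 09:30-13:15, 17:45-19:00 (invert busy blocks within the working day).
Sam free: 10:00-10:45, 15:15-17:30, 18:00-19:00 (invert busy blocks within the working day).
Arjun ∩ Elena: 09:45-10:45.
Arjun ∩ Elena ∩ Chen: 09:45-10:45.
Arjun ∩ Elena ∩ Chen ∩ Sam: 10:00-10:45.

10:00-10:45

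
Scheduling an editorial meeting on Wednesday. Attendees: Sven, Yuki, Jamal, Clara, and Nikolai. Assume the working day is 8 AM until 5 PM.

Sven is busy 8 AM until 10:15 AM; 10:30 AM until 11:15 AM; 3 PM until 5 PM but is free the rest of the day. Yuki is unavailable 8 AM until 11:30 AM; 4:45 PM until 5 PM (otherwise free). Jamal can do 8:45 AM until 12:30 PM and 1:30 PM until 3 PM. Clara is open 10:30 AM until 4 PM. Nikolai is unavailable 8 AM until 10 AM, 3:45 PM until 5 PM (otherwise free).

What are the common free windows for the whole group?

Sven free: 10:15-10:30, 11:15-15:00 (invert busy blocks within the working day).
Yuki free: 11:30-16:45 (invert busy blocks within the working day).
Jamal free: 08:45-12:30, 13:30-15:00.
Clara free: 10:30-16:00.
Nikolai free: 10:00-15:45 (invert busy blocks within the working day).
Sven ∩ Yuki: 11:30-15:00.
Sven ∩ Yuki ∩ Jamal: 11:30-12:30, 13:30-15:00.
Sven ∩ Yuki ∩ Jamal ∩ Clara: 11:30-12:30, 13:30-15:00.
Sven ∩ Yuki ∩ Jamal ∩ Clara ∩ Nikolai: 11:30-12:30, 13:30-15:00.

11:30-12:30, 13:30-15:00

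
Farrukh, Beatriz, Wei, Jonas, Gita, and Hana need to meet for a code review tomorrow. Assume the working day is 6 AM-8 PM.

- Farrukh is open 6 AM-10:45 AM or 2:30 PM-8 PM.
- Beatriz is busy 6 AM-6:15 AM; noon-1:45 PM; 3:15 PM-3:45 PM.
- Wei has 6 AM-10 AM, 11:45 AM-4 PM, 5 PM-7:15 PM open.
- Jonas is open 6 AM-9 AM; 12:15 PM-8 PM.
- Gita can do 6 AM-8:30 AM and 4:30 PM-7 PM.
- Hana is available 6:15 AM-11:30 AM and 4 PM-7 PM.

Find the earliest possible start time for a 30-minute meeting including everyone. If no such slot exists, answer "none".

06:15

Farrukh free: 06:00-10:45, 14:30-20:00.
Beatriz free: 06:15-12:00, 13:45-15:15, 15:45-20:00 (invert busy blocks within the working day).
Wei free: 06:00-10:00, 11:45-16:00, 17:00-19:15.
Jonas free: 06:00-09:00, 12:15-20:00.
Gita free: 06:00-08:30, 16:30-19:00.
Hana free: 06:15-11:30, 16:00-19:00.
Farrukh ∩ Beatriz: 06:15-10:45, 14:30-15:15, 15:45-20:00.
Farrukh ∩ Beatriz ∩ Wei: 06:15-10:00, 14:30-15:15, 15:45-16:00, 17:00-19:15.
Farrukh ∩ Beatriz ∩ Wei ∩ Jonas: 06:15-09:00, 14:30-15:15, 15:45-16:00, 17:00-19:15.
Farrukh ∩ Beatriz ∩ Wei ∩ Jonas ∩ Gita: 06:15-08:30, 17:00-19:00.
Farrukh ∩ Beatriz ∩ Wei ∩ Jonas ∩ Gita ∩ Hana: 06:15-08:30, 17:00-19:00.
Those are the intersection windows.
The first common window of at least 30 minutes is 06:15-08:30, so the earliest start is 06:15.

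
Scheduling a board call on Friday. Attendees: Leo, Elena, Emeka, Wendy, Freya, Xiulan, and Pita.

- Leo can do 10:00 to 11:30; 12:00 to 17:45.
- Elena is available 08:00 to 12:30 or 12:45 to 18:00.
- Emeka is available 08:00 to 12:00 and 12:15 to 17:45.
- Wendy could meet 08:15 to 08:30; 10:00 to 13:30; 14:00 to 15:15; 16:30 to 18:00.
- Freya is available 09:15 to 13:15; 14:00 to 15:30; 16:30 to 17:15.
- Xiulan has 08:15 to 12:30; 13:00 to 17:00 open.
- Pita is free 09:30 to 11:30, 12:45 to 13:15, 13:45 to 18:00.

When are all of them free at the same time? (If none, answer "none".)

10:00-11:30, 13:00-13:15, 14:00-15:15, 16:30-17:00

Leo ∩ Elena: 10:00-11:30, 12:00-12:30, 12:45-17:45.
Leo ∩ Elena ∩ Emeka: 10:00-11:30, 12:15-12:30, 12:45-17:45.
Leo ∩ Elena ∩ Emeka ∩ Wendy: 10:00-11:30, 12:15-12:30, 12:45-13:30, 14:00-15:15, 16:30-17:45.
Leo ∩ Elena ∩ Emeka ∩ Wendy ∩ Freya: 10:00-11:30, 12:15-12:30, 12:45-13:15, 14:00-15:15, 16:30-17:15.
Leo ∩ Elena ∩ Emeka ∩ Wendy ∩ Freya ∩ Xiulan: 10:00-11:30, 12:15-12:30, 13:00-13:15, 14:00-15:15, 16:30-17:00.
Leo ∩ Elena ∩ Emeka ∩ Wendy ∩ Freya ∩ Xiulan ∩ Pita: 10:00-11:30, 13:00-13:15, 14:00-15:15, 16:30-17:00.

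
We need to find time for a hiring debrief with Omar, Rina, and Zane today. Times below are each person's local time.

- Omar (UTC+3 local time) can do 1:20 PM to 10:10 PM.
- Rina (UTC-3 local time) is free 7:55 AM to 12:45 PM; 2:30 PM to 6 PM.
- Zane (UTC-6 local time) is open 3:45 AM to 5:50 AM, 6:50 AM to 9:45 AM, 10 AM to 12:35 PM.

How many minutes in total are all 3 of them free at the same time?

295

Omar in UTC: 10:20-19:10 (subtract 3h to convert from UTC+3).
Rina in UTC: 10:55-15:45, 17:30-21:00 (add 3h to convert from UTC-3).
Zane in UTC: 09:45-11:50, 12:50-15:45, 16:00-18:35 (add 6h to convert from UTC-6).
Omar ∩ Rina: 10:55-15:45, 17:30-19:10.
Omar ∩ Rina ∩ Zane: 10:55-11:50, 12:50-15:45, 17:30-18:35.
Summing the common windows: 55 + 175 + 65 = 295 minutes.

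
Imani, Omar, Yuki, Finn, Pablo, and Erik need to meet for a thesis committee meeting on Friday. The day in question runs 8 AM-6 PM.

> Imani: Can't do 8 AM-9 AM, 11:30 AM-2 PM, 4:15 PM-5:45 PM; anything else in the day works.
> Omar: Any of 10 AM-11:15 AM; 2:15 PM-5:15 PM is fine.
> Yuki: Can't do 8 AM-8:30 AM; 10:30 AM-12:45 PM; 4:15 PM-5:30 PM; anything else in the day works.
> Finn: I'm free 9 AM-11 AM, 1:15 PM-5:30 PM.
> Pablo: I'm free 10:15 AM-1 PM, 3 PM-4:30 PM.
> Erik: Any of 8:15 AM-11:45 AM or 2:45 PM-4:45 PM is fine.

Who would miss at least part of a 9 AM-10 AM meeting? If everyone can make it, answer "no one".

Imani free: 09:00-11:30, 14:00-16:15, 17:45-18:00 (invert busy blocks within the working day).
Omar free: 10:00-11:15, 14:15-17:15.
Yuki free: 08:30-10:30, 12:45-16:15, 17:30-18:00 (invert busy blocks within the working day).
Finn free: 09:00-11:00, 13:15-17:30.
Pablo free: 10:15-13:00, 15:00-16:30.
Erik free: 08:15-11:45, 14:45-16:45.
Imani: free for 09:00-10:00. Omar: not fully free for 09:00-10:00. Yuki: free for 09:00-10:00. Finn: free for 09:00-10:00. Pablo: not fully free for 09:00-10:00. Erik: free for 09:00-10:00.

Omar, Pablo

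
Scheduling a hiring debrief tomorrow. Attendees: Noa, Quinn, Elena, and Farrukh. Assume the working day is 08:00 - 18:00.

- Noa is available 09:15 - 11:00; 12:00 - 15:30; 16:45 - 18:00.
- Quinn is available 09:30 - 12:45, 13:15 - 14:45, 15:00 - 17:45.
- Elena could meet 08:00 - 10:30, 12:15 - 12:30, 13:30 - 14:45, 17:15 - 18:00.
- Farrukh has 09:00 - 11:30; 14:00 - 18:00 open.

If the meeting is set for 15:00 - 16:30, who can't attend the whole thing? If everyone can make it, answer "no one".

Noa: not fully free for 15:00-16:30. Quinn: free for 15:00-16:30. Elena: not fully free for 15:00-16:30. Farrukh: free for 15:00-16:30.

Elena, Noa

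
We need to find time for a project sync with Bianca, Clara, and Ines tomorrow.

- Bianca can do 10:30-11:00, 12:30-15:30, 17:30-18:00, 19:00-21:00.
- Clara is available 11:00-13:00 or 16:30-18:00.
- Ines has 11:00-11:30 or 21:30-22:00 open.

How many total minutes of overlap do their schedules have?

0

Bianca ∩ Clara: 12:30-13:00, 17:30-18:00.
Bianca ∩ Clara ∩ Ines: ∅.
There is no time when everyone is free.
There is no common window, so the total is 0 minutes.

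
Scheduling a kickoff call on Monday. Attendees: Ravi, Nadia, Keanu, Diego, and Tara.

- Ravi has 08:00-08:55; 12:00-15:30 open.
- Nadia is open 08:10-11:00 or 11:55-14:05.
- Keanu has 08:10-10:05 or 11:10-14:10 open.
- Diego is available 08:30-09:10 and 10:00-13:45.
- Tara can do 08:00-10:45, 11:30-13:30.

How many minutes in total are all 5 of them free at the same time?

Ravi ∩ Nadia: 08:10-08:55, 12:00-14:05.
Ravi ∩ Nadia ∩ Keanu: 08:10-08:55, 12:00-14:05.
Ravi ∩ Nadia ∩ Keanu ∩ Diego: 08:30-08:55, 12:00-13:45.
Ravi ∩ Nadia ∩ Keanu ∩ Diego ∩ Tara: 08:30-08:55, 12:00-13:30.
Summing the common windows: 25 + 90 = 115 minutes.

115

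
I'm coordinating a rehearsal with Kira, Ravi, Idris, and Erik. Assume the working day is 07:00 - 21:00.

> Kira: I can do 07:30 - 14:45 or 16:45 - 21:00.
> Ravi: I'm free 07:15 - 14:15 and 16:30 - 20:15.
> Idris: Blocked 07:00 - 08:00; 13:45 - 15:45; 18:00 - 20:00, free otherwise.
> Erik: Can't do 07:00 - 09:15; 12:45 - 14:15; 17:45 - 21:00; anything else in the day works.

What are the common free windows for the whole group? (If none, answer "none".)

Kira free: 07:30-14:45, 16:45-21:00.
Ravi free: 07:15-14:15, 16:30-20:15.
Idris free: 08:00-13:45, 15:45-18:00, 20:00-21:00 (invert busy blocks within the working day).
Erik free: 09:15-12:45, 14:15-17:45 (invert busy blocks within the working day).
Kira ∩ Ravi: 07:30-14:15, 16:45-20:15.
Kira ∩ Ravi ∩ Idris: 08:00-13:45, 16:45-18:00, 20:00-20:15.
Kira ∩ Ravi ∩ Idris ∩ Erik: 09:15-12:45, 16:45-17:45.
So the common availability across everyone is 09:15-12:45, 16:45-17:45.

09:15-12:45, 16:45-17:45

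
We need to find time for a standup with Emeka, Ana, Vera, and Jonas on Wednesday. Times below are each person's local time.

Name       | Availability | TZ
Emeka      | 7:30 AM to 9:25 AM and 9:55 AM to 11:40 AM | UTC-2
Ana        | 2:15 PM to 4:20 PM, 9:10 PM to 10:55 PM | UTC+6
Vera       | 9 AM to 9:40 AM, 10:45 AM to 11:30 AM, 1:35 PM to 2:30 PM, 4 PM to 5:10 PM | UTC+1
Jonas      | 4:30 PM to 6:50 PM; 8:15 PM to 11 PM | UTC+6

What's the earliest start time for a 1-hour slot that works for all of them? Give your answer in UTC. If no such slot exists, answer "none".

none

Emeka in UTC: 09:30-11:25, 11:55-13:40 (add 2h to convert from UTC-2).
Ana in UTC: 08:15-10:20, 15:10-16:55 (subtract 6h to convert from UTC+6).
Vera in UTC: 08:00-08:40, 09:45-10:30, 12:35-13:30, 15:00-16:10 (subtract 1h to convert from UTC+1).
Jonas in UTC: 10:30-12:50, 14:15-17:00 (subtract 6h to convert from UTC+6).
Emeka ∩ Ana: 09:30-10:20.
Emeka ∩ Ana ∩ Vera: 09:45-10:20.
Emeka ∩ Ana ∩ Vera ∩ Jonas: ∅.
There is no time when everyone is free.
No common window is at least 60 minutes long.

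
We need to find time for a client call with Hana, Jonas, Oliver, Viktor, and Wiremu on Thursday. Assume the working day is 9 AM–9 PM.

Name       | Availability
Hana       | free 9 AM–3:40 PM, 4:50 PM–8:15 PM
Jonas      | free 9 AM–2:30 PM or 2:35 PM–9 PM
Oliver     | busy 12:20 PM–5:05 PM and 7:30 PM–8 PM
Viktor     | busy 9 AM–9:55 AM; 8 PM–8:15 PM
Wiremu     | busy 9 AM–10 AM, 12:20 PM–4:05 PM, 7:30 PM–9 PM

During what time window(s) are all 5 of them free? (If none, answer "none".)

Hana free: 09:00-15:40, 16:50-20:15.
Jonas free: 09:00-14:30, 14:35-21:00.
Oliver free: 09:00-12:20, 17:05-19:30, 20:00-21:00 (invert busy blocks within the working day).
Viktor free: 09:55-20:00, 20:15-21:00 (invert busy blocks within the working day).
Wiremu free: 10:00-12:20, 16:05-19:30 (invert busy blocks within the working day).
Hana ∩ Jonas: 09:00-14:30, 14:35-15:40, 16:50-20:15.
Hana ∩ Jonas ∩ Oliver: 09:00-12:20, 17:05-19:30, 20:00-20:15.
Hana ∩ Jonas ∩ Oliver ∩ Viktor: 09:55-12:20, 17:05-19:30.
Hana ∩ Jonas ∩ Oliver ∩ Viktor ∩ Wiremu: 10:00-12:20, 17:05-19:30.

10:00-12:20, 17:05-19:30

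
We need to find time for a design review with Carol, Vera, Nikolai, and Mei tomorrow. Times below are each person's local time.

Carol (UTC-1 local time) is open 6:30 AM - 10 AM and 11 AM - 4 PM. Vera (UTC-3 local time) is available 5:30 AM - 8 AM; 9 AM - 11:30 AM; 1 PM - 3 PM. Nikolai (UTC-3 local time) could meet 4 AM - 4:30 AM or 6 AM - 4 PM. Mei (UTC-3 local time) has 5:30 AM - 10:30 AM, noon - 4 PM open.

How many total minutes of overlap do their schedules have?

Carol in UTC: 07:30-11:00, 12:00-17:00 (add 1h to convert from UTC-1).
Vera in UTC: 08:30-11:00, 12:00-14:30, 16:00-18:00 (add 3h to convert from UTC-3).
Nikolai in UTC: 07:00-07:30, 09:00-19:00 (add 3h to convert from UTC-3).
Mei in UTC: 08:30-13:30, 15:00-19:00 (add 3h to convert from UTC-3).
Carol ∩ Vera: 08:30-11:00, 12:00-14:30, 16:00-17:00.
Carol ∩ Vera ∩ Nikolai: 09:00-11:00, 12:00-14:30, 16:00-17:00.
Carol ∩ Vera ∩ Nikolai ∩ Mei: 09:00-11:00, 12:00-13:30, 16:00-17:00.
Summing the common windows: 120 + 90 + 60 = 270 minutes.

270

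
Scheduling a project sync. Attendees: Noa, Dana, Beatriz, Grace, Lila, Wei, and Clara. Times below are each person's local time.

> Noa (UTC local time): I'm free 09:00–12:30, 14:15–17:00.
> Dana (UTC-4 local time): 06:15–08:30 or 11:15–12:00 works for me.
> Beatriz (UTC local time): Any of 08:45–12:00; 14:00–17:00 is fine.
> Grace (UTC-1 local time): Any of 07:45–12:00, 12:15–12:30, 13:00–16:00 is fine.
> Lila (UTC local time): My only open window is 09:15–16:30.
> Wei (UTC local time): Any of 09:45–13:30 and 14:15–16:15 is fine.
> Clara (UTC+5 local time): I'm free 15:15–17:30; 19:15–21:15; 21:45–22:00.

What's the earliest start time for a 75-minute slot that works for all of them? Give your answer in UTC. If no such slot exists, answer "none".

10:15

Noa in UTC: 09:00-12:30, 14:15-17:00.
Dana in UTC: 10:15-12:30, 15:15-16:00 (add 4h to convert from UTC-4).
Beatriz in UTC: 08:45-12:00, 14:00-17:00.
Grace in UTC: 08:45-13:00, 13:15-13:30, 14:00-17:00 (add 1h to convert from UTC-1).
Lila in UTC: 09:15-16:30.
Wei in UTC: 09:45-13:30, 14:15-16:15.
Clara in UTC: 10:15-12:30, 14:15-16:15, 16:45-17:00 (subtract 5h to convert from UTC+5).
Noa ∩ Dana: 10:15-12:30, 15:15-16:00.
Noa ∩ Dana ∩ Beatriz: 10:15-12:00, 15:15-16:00.
Noa ∩ Dana ∩ Beatriz ∩ Grace: 10:15-12:00, 15:15-16:00.
Noa ∩ Dana ∩ Beatriz ∩ Grace ∩ Lila: 10:15-12:00, 15:15-16:00.
Noa ∩ Dana ∩ Beatriz ∩ Grace ∩ Lila ∩ Wei: 10:15-12:00, 15:15-16:00.
Noa ∩ Dana ∩ Beatriz ∩ Grace ∩ Lila ∩ Wei ∩ Clara: 10:15-12:00, 15:15-16:00.
The first common window of at least 75 minutes is 10:15-12:00, so the earliest start is 10:15.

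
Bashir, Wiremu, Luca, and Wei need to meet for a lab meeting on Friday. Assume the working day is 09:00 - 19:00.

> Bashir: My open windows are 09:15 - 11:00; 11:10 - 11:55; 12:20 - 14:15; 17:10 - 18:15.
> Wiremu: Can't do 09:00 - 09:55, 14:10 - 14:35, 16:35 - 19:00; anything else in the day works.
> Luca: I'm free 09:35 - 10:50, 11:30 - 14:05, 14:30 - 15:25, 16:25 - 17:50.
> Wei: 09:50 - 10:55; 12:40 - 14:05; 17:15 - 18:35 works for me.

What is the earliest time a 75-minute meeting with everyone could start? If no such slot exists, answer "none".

Bashir free: 09:15-11:00, 11:10-11:55, 12:20-14:15, 17:10-18:15.
Wiremu free: 09:55-14:10, 14:35-16:35 (invert busy blocks within the working day).
Luca free: 09:35-10:50, 11:30-14:05, 14:30-15:25, 16:25-17:50.
Wei free: 09:50-10:55, 12:40-14:05, 17:15-18:35.
Bashir ∩ Wiremu: 09:55-11:00, 11:10-11:55, 12:20-14:10.
Bashir ∩ Wiremu ∩ Luca: 09:55-10:50, 11:30-11:55, 12:20-14:05.
Bashir ∩ Wiremu ∩ Luca ∩ Wei: 09:55-10:50, 12:40-14:05.
The first common window of at least 75 minutes is 12:40-14:05, so the earliest start is 12:40.

12:40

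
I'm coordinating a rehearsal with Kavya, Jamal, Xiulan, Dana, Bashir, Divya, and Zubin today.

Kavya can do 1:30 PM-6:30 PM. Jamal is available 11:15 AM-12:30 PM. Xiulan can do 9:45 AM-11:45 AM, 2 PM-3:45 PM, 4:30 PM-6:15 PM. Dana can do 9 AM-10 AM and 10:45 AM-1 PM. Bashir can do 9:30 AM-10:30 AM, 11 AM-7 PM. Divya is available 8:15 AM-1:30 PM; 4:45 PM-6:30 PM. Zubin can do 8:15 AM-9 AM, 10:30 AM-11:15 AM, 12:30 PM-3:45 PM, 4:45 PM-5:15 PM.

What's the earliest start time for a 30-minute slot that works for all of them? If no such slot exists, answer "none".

Kavya ∩ Jamal: ∅.
Kavya ∩ Jamal ∩ Xiulan: ∅.
Kavya ∩ Jamal ∩ Xiulan ∩ Dana: ∅.
Kavya ∩ Jamal ∩ Xiulan ∩ Dana ∩ Bashir: ∅.
Kavya ∩ Jamal ∩ Xiulan ∩ Dana ∩ Bashir ∩ Divya: ∅.
Kavya ∩ Jamal ∩ Xiulan ∩ Dana ∩ Bashir ∩ Divya ∩ Zubin: ∅.
There is no time when everyone is free.
No common window is at least 30 minutes long.

none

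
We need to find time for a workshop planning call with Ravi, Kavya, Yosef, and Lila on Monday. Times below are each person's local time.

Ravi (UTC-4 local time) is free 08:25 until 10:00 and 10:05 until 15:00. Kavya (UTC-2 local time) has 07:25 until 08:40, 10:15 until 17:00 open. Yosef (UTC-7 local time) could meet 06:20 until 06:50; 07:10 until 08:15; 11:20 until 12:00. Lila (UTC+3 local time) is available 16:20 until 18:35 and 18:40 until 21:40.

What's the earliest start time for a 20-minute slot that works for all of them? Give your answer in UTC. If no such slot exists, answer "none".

13:20

Ravi in UTC: 12:25-14:00, 14:05-19:00 (add 4h to convert from UTC-4).
Kavya in UTC: 09:25-10:40, 12:15-19:00 (add 2h to convert from UTC-2).
Yosef in UTC: 13:20-13:50, 14:10-15:15, 18:20-19:00 (add 7h to convert from UTC-7).
Lila in UTC: 13:20-15:35, 15:40-18:40 (subtract 3h to convert from UTC+3).
Ravi ∩ Kavya: 12:25-14:00, 14:05-19:00.
Ravi ∩ Kavya ∩ Yosef: 13:20-13:50, 14:10-15:15, 18:20-19:00.
Ravi ∩ Kavya ∩ Yosef ∩ Lila: 13:20-13:50, 14:10-15:15, 18:20-18:40.
The first common window of at least 20 minutes is 13:20-13:50, so the earliest start is 13:20.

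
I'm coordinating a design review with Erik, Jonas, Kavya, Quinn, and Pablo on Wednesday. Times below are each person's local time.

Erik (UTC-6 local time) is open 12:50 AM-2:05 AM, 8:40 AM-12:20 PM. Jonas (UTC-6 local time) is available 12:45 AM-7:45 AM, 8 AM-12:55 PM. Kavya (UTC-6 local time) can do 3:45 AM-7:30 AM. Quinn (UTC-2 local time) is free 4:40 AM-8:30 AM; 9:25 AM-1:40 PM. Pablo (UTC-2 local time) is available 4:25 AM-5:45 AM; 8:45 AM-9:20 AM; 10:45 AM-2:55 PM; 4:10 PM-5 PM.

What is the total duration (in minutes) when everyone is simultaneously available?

Erik in UTC: 06:50-08:05, 14:40-18:20 (add 6h to convert from UTC-6).
Jonas in UTC: 06:45-13:45, 14:00-18:55 (add 6h to convert from UTC-6).
Kavya in UTC: 09:45-13:30 (add 6h to convert from UTC-6).
Quinn in UTC: 06:40-10:30, 11:25-15:40 (add 2h to convert from UTC-2).
Pablo in UTC: 06:25-07:45, 10:45-11:20, 12:45-16:55, 18:10-19:00 (add 2h to convert from UTC-2).
Erik ∩ Jonas: 06:50-08:05, 14:40-18:20.
Erik ∩ Jonas ∩ Kavya: ∅.
Erik ∩ Jonas ∩ Kavya ∩ Quinn: ∅.
Erik ∩ Jonas ∩ Kavya ∩ Quinn ∩ Pablo: ∅.
There is no time when everyone is free.
There is no common window, so the total is 0 minutes.

0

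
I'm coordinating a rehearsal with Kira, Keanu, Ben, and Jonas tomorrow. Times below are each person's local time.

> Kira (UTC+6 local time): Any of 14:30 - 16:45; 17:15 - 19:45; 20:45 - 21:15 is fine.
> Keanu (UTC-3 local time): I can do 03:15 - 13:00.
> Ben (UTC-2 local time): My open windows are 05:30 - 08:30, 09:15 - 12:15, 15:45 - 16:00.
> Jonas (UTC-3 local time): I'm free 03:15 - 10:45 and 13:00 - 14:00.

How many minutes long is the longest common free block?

Kira in UTC: 08:30-10:45, 11:15-13:45, 14:45-15:15 (subtract 6h to convert from UTC+6).
Keanu in UTC: 06:15-16:00 (add 3h to convert from UTC-3).
Ben in UTC: 07:30-10:30, 11:15-14:15, 17:45-18:00 (add 2h to convert from UTC-2).
Jonas in UTC: 06:15-13:45, 16:00-17:00 (add 3h to convert from UTC-3).
Kira ∩ Keanu: 08:30-10:45, 11:15-13:45, 14:45-15:15.
Kira ∩ Keanu ∩ Ben: 08:30-10:30, 11:15-13:45.
Kira ∩ Keanu ∩ Ben ∩ Jonas: 08:30-10:30, 11:15-13:45.
The longest is 11:15-13:45 at 150 minutes.

150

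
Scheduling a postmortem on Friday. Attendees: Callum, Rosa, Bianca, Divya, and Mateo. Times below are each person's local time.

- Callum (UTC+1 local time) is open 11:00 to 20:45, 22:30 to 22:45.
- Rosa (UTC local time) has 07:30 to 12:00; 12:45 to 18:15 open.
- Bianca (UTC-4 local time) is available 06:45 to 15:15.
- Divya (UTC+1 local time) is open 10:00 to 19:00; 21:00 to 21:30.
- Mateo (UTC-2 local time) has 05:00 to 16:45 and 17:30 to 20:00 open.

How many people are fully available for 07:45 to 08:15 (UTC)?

Callum in UTC: 10:00-19:45, 21:30-21:45 (subtract 1h to convert from UTC+1).
Rosa in UTC: 07:30-12:00, 12:45-18:15.
Bianca in UTC: 10:45-19:15 (add 4h to convert from UTC-4).
Divya in UTC: 09:00-18:00, 20:00-20:30 (subtract 1h to convert from UTC+1).
Mateo in UTC: 07:00-18:45, 19:30-22:00 (add 2h to convert from UTC-2).
Rosa and Mateo can make the full 07:45-08:15 slot — that's 2.

2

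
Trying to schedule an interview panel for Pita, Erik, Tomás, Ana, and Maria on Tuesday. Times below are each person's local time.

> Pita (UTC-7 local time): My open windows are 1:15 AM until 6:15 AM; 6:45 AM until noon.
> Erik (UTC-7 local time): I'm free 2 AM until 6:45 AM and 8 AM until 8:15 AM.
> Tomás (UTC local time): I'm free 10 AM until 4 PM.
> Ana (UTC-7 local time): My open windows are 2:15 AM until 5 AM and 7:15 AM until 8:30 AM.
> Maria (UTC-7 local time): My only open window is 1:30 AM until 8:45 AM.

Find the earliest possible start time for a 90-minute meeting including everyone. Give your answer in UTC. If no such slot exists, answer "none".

Pita in UTC: 08:15-13:15, 13:45-19:00 (add 7h to convert from UTC-7).
Erik in UTC: 09:00-13:45, 15:00-15:15 (add 7h to convert from UTC-7).
Tomás in UTC: 10:00-16:00.
Ana in UTC: 09:15-12:00, 14:15-15:30 (add 7h to convert from UTC-7).
Maria in UTC: 08:30-15:45 (add 7h to convert from UTC-7).
Pita ∩ Erik: 09:00-13:15, 15:00-15:15.
Pita ∩ Erik ∩ Tomás: 10:00-13:15, 15:00-15:15.
Pita ∩ Erik ∩ Tomás ∩ Ana: 10:00-12:00, 15:00-15:15.
Pita ∩ Erik ∩ Tomás ∩ Ana ∩ Maria: 10:00-12:00, 15:00-15:15.
The first common window of at least 90 minutes is 10:00-12:00, so the earliest start is 10:00.

10:00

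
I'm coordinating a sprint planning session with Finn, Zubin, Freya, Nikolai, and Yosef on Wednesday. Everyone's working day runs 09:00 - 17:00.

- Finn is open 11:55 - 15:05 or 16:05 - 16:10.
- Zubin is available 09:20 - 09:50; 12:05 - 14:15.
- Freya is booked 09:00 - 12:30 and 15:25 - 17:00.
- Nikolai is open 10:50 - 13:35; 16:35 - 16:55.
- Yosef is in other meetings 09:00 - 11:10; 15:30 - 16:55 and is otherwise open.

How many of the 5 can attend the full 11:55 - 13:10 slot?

Finn free: 11:55-15:05, 16:05-16:10.
Zubin free: 09:20-09:50, 12:05-14:15.
Freya free: 12:30-15:25 (invert busy blocks within the working day).
Nikolai free: 10:50-13:35, 16:35-16:55.
Yosef free: 11:10-15:30, 16:55-17:00 (invert busy blocks within the working day).
Finn, Nikolai, and Yosef can make the full 11:55-13:10 slot — that's 3.

3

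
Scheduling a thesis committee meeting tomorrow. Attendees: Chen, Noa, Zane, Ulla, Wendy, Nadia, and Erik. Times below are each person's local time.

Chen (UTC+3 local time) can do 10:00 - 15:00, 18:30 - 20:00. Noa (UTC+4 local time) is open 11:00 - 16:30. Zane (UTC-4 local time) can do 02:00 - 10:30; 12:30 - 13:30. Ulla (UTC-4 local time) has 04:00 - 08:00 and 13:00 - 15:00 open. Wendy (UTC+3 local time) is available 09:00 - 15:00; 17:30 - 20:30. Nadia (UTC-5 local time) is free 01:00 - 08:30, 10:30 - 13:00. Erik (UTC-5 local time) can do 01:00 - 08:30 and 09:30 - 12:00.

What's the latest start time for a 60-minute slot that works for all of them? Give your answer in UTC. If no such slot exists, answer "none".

Chen in UTC: 07:00-12:00, 15:30-17:00 (subtract 3h to convert from UTC+3).
Noa in UTC: 07:00-12:30 (subtract 4h to convert from UTC+4).
Zane in UTC: 06:00-14:30, 16:30-17:30 (add 4h to convert from UTC-4).
Ulla in UTC: 08:00-12:00, 17:00-19:00 (add 4h to convert from UTC-4).
Wendy in UTC: 06:00-12:00, 14:30-17:30 (subtract 3h to convert from UTC+3).
Nadia in UTC: 06:00-13:30, 15:30-18:00 (add 5h to convert from UTC-5).
Erik in UTC: 06:00-13:30, 14:30-17:00 (add 5h to convert from UTC-5).
Chen ∩ Noa: 07:00-12:00.
Chen ∩ Noa ∩ Zane: 07:00-12:00.
Chen ∩ Noa ∩ Zane ∩ Ulla: 08:00-12:00.
Chen ∩ Noa ∩ Zane ∩ Ulla ∩ Wendy: 08:00-12:00.
Chen ∩ Noa ∩ Zane ∩ Ulla ∩ Wendy ∩ Nadia: 08:00-12:00.
Chen ∩ Noa ∩ Zane ∩ Ulla ∩ Wendy ∩ Nadia ∩ Erik: 08:00-12:00.
The last common window of at least 60 minutes is 08:00-12:00; a 60-minute meeting can start as late as 11:00 and still end by 12:00.

11:00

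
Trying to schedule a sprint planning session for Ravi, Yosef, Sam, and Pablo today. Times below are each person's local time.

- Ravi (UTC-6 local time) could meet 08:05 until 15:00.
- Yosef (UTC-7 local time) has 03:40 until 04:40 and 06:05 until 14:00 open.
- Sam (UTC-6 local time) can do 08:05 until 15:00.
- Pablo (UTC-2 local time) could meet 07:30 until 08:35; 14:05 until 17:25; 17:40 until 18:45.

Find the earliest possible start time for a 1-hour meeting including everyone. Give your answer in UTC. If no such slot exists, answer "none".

Ravi in UTC: 14:05-21:00 (add 6h to convert from UTC-6).
Yosef in UTC: 10:40-11:40, 13:05-21:00 (add 7h to convert from UTC-7).
Sam in UTC: 14:05-21:00 (add 6h to convert from UTC-6).
Pablo in UTC: 09:30-10:35, 16:05-19:25, 19:40-20:45 (add 2h to convert from UTC-2).
Ravi ∩ Yosef: 14:05-21:00.
Ravi ∩ Yosef ∩ Sam: 14:05-21:00.
Ravi ∩ Yosef ∩ Sam ∩ Pablo: 16:05-19:25, 19:40-20:45.
So the common availability across everyone is 16:05-19:25, 19:40-20:45.
The first common window of at least 60 minutes is 16:05-19:25, so the earliest start is 16:05.

16:05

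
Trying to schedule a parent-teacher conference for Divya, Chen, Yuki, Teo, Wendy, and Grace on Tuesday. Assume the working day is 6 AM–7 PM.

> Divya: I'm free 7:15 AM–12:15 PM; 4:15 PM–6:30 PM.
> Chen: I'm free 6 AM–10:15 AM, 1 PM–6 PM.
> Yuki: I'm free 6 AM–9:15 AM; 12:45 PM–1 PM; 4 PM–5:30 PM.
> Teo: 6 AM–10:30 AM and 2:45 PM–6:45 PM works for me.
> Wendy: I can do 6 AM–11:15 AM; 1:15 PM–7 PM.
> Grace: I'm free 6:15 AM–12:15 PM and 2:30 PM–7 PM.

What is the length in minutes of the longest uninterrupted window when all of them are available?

120

Divya ∩ Chen: 07:15-10:15, 16:15-18:00.
Divya ∩ Chen ∩ Yuki: 07:15-09:15, 16:15-17:30.
Divya ∩ Chen ∩ Yuki ∩ Teo: 07:15-09:15, 16:15-17:30.
Divya ∩ Chen ∩ Yuki ∩ Teo ∩ Wendy: 07:15-09:15, 16:15-17:30.
Divya ∩ Chen ∩ Yuki ∩ Teo ∩ Wendy ∩ Grace: 07:15-09:15, 16:15-17:30.
The longest is 07:15-09:15 at 120 minutes.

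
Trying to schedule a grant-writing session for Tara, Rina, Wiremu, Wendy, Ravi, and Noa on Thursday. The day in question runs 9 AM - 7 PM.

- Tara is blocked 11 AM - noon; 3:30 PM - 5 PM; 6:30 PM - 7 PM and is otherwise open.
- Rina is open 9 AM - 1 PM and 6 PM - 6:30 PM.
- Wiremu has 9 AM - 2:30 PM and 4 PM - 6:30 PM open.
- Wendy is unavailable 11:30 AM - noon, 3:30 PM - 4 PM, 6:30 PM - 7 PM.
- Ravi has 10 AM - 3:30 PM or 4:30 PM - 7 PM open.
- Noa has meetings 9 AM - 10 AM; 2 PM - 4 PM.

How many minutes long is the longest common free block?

Tara free: 09:00-11:00, 12:00-15:30, 17:00-18:30 (invert busy blocks within the working day).
Rina free: 09:00-13:00, 18:00-18:30.
Wiremu free: 09:00-14:30, 16:00-18:30.
Wendy free: 09:00-11:30, 12:00-15:30, 16:00-18:30 (invert busy blocks within the working day).
Ravi free: 10:00-15:30, 16:30-19:00.
Noa free: 10:00-14:00, 16:00-19:00 (invert busy blocks within the working day).
Tara ∩ Rina: 09:00-11:00, 12:00-13:00, 18:00-18:30.
Tara ∩ Rina ∩ Wiremu: 09:00-11:00, 12:00-13:00, 18:00-18:30.
Tara ∩ Rina ∩ Wiremu ∩ Wendy: 09:00-11:00, 12:00-13:00, 18:00-18:30.
Tara ∩ Rina ∩ Wiremu ∩ Wendy ∩ Ravi: 10:00-11:00, 12:00-13:00, 18:00-18:30.
Tara ∩ Rina ∩ Wiremu ∩ Wendy ∩ Ravi ∩ Noa: 10:00-11:00, 12:00-13:00, 18:00-18:30.
So the common availability across everyone is 10:00-11:00, 12:00-13:00, 18:00-18:30.
The longest is 10:00-11:00 at 60 minutes.

60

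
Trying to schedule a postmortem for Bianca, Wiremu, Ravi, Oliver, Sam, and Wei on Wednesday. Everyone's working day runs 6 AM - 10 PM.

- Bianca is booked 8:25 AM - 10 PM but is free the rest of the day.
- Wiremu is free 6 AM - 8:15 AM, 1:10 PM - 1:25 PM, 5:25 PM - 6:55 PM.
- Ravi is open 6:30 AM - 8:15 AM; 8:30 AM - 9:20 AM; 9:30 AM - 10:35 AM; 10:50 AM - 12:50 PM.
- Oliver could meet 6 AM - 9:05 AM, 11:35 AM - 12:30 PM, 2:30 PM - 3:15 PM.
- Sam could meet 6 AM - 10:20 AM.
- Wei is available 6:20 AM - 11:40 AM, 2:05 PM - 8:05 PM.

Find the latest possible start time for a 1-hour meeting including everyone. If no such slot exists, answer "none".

Bianca free: 06:00-08:25 (invert busy blocks within the working day).
Wiremu free: 06:00-08:15, 13:10-13:25, 17:25-18:55.
Ravi free: 06:30-08:15, 08:30-09:20, 09:30-10:35, 10:50-12:50.
Oliver free: 06:00-09:05, 11:35-12:30, 14:30-15:15.
Sam free: 06:00-10:20.
Wei free: 06:20-11:40, 14:05-20:05.
Bianca ∩ Wiremu: 06:00-08:15.
Bianca ∩ Wiremu ∩ Ravi: 06:30-08:15.
Bianca ∩ Wiremu ∩ Ravi ∩ Oliver: 06:30-08:15.
Bianca ∩ Wiremu ∩ Ravi ∩ Oliver ∩ Sam: 06:30-08:15.
Bianca ∩ Wiremu ∩ Ravi ∩ Oliver ∩ Sam ∩ Wei: 06:30-08:15.
The last common window of at least 60 minutes is 06:30-08:15; a 60-minute meeting can start as late as 07:15 and still end by 08:15.

07:15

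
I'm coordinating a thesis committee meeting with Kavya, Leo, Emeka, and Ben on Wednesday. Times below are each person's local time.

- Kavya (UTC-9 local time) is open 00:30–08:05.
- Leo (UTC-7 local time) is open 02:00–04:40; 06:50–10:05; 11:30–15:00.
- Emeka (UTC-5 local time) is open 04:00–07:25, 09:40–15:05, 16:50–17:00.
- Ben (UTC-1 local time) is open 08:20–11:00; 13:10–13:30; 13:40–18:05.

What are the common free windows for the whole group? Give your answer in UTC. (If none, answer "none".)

09:30-11:40, 14:40-17:05

Kavya in UTC: 09:30-17:05 (add 9h to convert from UTC-9).
Leo in UTC: 09:00-11:40, 13:50-17:05, 18:30-22:00 (add 7h to convert from UTC-7).
Emeka in UTC: 09:00-12:25, 14:40-20:05, 21:50-22:00 (add 5h to convert from UTC-5).
Ben in UTC: 09:20-12:00, 14:10-14:30, 14:40-19:05 (add 1h to convert from UTC-1).
Kavya ∩ Leo: 09:30-11:40, 13:50-17:05.
Kavya ∩ Leo ∩ Emeka: 09:30-11:40, 14:40-17:05.
Kavya ∩ Leo ∩ Emeka ∩ Ben: 09:30-11:40, 14:40-17:05.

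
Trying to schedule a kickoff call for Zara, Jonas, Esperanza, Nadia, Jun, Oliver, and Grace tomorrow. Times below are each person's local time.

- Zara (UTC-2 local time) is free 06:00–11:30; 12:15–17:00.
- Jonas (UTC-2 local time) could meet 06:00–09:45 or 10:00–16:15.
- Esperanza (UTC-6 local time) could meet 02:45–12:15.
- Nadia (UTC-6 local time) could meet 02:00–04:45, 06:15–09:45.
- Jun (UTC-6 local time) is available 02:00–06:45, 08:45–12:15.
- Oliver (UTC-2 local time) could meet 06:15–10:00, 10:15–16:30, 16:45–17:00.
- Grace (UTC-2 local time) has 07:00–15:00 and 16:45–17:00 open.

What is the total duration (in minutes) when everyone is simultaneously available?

Zara in UTC: 08:00-13:30, 14:15-19:00 (add 2h to convert from UTC-2).
Jonas in UTC: 08:00-11:45, 12:00-18:15 (add 2h to convert from UTC-2).
Esperanza in UTC: 08:45-18:15 (add 6h to convert from UTC-6).
Nadia in UTC: 08:00-10:45, 12:15-15:45 (add 6h to convert from UTC-6).
Jun in UTC: 08:00-12:45, 14:45-18:15 (add 6h to convert from UTC-6).
Oliver in UTC: 08:15-12:00, 12:15-18:30, 18:45-19:00 (add 2h to convert from UTC-2).
Grace in UTC: 09:00-17:00, 18:45-19:00 (add 2h to convert from UTC-2).
Zara ∩ Jonas: 08:00-11:45, 12:00-13:30, 14:15-18:15.
Zara ∩ Jonas ∩ Esperanza: 08:45-11:45, 12:00-13:30, 14:15-18:15.
Zara ∩ Jonas ∩ Esperanza ∩ Nadia: 08:45-10:45, 12:15-13:30, 14:15-15:45.
Zara ∩ Jonas ∩ Esperanza ∩ Nadia ∩ Jun: 08:45-10:45, 12:15-12:45, 14:45-15:45.
Zara ∩ Jonas ∩ Esperanza ∩ Nadia ∩ Jun ∩ Oliver: 08:45-10:45, 12:15-12:45, 14:45-15:45.
Zara ∩ Jonas ∩ Esperanza ∩ Nadia ∩ Jun ∩ Oliver ∩ Grace: 09:00-10:45, 12:15-12:45, 14:45-15:45.
Those are the intersection windows.
Summing the common windows: 105 + 30 + 60 = 195 minutes.

195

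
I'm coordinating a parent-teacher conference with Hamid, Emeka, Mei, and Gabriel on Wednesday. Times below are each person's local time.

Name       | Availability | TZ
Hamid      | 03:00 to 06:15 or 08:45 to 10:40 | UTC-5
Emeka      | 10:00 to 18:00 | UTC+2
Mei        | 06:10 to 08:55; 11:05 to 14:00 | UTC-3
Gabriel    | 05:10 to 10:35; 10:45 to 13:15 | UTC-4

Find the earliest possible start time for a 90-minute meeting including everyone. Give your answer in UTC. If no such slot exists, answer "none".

Hamid in UTC: 08:00-11:15, 13:45-15:40 (add 5h to convert from UTC-5).
Emeka in UTC: 08:00-16:00 (subtract 2h to convert from UTC+2).
Mei in UTC: 09:10-11:55, 14:05-17:00 (add 3h to convert from UTC-3).
Gabriel in UTC: 09:10-14:35, 14:45-17:15 (add 4h to convert from UTC-4).
Hamid ∩ Emeka: 08:00-11:15, 13:45-15:40.
Hamid ∩ Emeka ∩ Mei: 09:10-11:15, 14:05-15:40.
Hamid ∩ Emeka ∩ Mei ∩ Gabriel: 09:10-11:15, 14:05-14:35, 14:45-15:40.
So the common availability across everyone is 09:10-11:15, 14:05-14:35, 14:45-15:40.
The first common window of at least 90 minutes is 09:10-11:15, so the earliest start is 09:10.

09:10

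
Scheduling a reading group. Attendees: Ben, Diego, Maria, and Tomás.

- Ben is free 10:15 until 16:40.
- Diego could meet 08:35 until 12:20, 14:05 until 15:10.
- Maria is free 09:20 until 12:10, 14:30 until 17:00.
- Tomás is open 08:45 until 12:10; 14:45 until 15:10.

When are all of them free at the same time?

10:15-12:10, 14:45-15:10

Ben ∩ Diego: 10:15-12:20, 14:05-15:10.
Ben ∩ Diego ∩ Maria: 10:15-12:10, 14:30-15:10.
Ben ∩ Diego ∩ Maria ∩ Tomás: 10:15-12:10, 14:45-15:10.
So the common availability across everyone is 10:15-12:10, 14:45-15:10.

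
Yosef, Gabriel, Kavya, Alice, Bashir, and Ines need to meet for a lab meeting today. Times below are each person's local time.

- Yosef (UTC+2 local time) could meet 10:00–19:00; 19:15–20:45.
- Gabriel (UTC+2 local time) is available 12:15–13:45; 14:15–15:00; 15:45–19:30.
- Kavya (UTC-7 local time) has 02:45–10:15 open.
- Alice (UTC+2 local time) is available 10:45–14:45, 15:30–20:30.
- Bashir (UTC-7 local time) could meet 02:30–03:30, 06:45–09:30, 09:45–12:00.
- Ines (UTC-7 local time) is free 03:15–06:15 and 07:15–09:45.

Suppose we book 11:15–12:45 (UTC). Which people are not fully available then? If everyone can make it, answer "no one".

Yosef in UTC: 08:00-17:00, 17:15-18:45 (subtract 2h to convert from UTC+2).
Gabriel in UTC: 10:15-11:45, 12:15-13:00, 13:45-17:30 (subtract 2h to convert from UTC+2).
Kavya in UTC: 09:45-17:15 (add 7h to convert from UTC-7).
Alice in UTC: 08:45-12:45, 13:30-18:30 (subtract 2h to convert from UTC+2).
Bashir in UTC: 09:30-10:30, 13:45-16:30, 16:45-19:00 (add 7h to convert from UTC-7).
Ines in UTC: 10:15-13:15, 14:15-16:45 (add 7h to convert from UTC-7).
Yosef: free for 11:15-12:45. Gabriel: not fully free for 11:15-12:45. Kavya: free for 11:15-12:45. Alice: free for 11:15-12:45. Bashir: not fully free for 11:15-12:45. Ines: free for 11:15-12:45.

Bashir, Gabriel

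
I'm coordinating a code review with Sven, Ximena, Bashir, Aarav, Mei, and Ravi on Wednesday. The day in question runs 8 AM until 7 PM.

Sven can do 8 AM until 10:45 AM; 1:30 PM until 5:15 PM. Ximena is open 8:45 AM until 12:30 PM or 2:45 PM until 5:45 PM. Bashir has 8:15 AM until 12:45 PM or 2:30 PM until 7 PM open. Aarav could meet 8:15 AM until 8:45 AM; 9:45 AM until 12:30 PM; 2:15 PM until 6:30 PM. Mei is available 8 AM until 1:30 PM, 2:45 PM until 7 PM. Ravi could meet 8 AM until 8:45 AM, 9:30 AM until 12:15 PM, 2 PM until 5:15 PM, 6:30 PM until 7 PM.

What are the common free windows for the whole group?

Sven ∩ Ximena: 08:45-10:45, 14:45-17:15.
Sven ∩ Ximena ∩ Bashir: 08:45-10:45, 14:45-17:15.
Sven ∩ Ximena ∩ Bashir ∩ Aarav: 09:45-10:45, 14:45-17:15.
Sven ∩ Ximena ∩ Bashir ∩ Aarav ∩ Mei: 09:45-10:45, 14:45-17:15.
Sven ∩ Ximena ∩ Bashir ∩ Aarav ∩ Mei ∩ Ravi: 09:45-10:45, 14:45-17:15.
Those are the intersection windows.

09:45-10:45, 14:45-17:15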